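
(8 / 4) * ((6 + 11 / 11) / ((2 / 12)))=84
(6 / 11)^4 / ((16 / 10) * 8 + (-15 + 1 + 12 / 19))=-2280 / 14641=-0.16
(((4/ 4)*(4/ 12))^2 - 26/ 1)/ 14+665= 83557/ 126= 663.15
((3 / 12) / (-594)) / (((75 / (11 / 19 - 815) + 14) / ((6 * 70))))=-90265 / 7101963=-0.01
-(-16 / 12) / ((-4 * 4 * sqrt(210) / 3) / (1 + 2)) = -sqrt(210) / 280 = -0.05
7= 7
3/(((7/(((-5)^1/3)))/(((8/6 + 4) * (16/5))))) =-256/21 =-12.19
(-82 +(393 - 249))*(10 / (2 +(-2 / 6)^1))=372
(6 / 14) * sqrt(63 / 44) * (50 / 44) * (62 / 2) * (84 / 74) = 20.51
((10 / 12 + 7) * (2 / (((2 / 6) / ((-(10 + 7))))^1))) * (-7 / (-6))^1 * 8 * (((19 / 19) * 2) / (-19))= 44744 / 57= 784.98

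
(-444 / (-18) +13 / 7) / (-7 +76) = 0.38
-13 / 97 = -0.13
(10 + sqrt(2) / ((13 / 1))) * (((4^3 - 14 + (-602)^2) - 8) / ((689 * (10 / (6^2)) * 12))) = 543669 * sqrt(2) / 44785 + 1087338 / 689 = 1595.31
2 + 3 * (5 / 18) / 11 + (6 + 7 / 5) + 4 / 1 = 13.48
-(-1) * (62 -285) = -223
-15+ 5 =-10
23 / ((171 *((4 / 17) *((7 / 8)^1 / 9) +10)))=782 / 58273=0.01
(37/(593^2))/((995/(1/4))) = 37/1399563020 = 0.00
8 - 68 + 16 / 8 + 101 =43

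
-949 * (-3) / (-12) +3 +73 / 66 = -30775 / 132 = -233.14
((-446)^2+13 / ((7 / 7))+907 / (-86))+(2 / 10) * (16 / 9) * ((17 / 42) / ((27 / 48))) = 145495111571 / 731430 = 198918.71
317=317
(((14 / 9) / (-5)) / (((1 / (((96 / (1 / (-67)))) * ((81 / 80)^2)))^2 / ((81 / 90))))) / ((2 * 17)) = -12173914025847 / 34000000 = -358056.29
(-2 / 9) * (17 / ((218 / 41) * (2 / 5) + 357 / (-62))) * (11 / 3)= 4753540 / 1246131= 3.81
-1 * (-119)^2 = -14161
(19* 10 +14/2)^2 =38809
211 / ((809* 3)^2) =211 / 5890329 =0.00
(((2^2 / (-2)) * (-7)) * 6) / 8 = 10.50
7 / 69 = 0.10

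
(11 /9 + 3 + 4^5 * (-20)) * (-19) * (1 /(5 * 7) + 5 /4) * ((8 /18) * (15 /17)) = 89534726 /459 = 195064.76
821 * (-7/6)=-5747/6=-957.83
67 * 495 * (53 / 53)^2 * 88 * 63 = 183866760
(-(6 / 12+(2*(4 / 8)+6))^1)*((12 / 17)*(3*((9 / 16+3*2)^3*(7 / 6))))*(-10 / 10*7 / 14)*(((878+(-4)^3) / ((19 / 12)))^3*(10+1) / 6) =652284668297.15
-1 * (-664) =664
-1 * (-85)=85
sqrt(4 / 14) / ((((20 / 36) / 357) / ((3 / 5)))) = 1377 * sqrt(14) / 25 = 206.09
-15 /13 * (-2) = 30 /13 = 2.31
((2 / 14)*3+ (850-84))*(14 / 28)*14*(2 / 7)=10730 / 7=1532.86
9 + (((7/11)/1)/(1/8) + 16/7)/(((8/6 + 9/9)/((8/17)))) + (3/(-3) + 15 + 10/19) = 4354869/174097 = 25.01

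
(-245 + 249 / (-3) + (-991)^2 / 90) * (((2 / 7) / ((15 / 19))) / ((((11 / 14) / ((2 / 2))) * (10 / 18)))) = 36197318 / 4125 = 8775.11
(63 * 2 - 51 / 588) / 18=24679 / 3528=7.00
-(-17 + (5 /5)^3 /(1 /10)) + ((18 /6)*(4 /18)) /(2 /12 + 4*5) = 851 /121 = 7.03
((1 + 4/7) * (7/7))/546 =11/3822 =0.00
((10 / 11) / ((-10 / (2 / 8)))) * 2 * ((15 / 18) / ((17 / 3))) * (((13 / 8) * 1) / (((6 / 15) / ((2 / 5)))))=-65 / 5984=-0.01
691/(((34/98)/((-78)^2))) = 205998156/17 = 12117538.59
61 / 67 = 0.91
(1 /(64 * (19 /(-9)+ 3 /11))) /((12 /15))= -495 /46592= -0.01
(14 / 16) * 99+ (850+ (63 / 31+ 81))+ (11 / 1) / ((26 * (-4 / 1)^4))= 210392341 / 206336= 1019.66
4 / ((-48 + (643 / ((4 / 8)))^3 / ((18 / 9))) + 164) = 1 / 265847736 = 0.00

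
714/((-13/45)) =-32130/13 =-2471.54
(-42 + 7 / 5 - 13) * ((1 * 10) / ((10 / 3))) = -804 / 5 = -160.80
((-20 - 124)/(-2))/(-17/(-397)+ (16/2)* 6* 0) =1681.41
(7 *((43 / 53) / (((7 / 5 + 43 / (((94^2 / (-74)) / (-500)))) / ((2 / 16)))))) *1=3324545 / 849786312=0.00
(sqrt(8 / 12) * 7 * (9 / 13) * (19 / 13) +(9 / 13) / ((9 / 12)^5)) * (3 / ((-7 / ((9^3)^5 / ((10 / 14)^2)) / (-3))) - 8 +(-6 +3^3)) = 13282448713690329088 / 8775 +5175485387463321588 * sqrt(6) / 4225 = 4514213362102969.50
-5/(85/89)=-89/17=-5.24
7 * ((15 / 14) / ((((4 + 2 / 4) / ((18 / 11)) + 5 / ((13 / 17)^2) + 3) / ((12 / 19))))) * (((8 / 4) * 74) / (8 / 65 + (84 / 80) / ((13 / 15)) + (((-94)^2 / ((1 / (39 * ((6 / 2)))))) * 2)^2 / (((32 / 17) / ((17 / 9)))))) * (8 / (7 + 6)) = 1440691200 / 204864709276978224971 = 0.00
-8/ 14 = -4/ 7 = -0.57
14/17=0.82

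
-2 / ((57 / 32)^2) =-0.63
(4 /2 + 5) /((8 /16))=14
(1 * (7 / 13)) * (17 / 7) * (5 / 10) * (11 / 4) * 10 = 935 / 52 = 17.98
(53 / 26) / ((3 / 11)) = 7.47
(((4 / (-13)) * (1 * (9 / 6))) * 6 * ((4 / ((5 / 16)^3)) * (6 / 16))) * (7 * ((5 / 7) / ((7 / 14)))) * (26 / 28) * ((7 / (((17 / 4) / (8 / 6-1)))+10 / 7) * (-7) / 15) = 17350656 / 14875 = 1166.43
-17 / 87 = -0.20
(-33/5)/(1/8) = -264/5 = -52.80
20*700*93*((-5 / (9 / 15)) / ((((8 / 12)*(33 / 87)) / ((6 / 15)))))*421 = -79480590000 / 11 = -7225508181.82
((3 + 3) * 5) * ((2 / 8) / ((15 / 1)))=0.50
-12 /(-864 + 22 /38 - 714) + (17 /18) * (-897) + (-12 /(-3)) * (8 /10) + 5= -754333259 /899130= -838.96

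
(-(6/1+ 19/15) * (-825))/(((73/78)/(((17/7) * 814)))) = 6470787180/511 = 12662988.61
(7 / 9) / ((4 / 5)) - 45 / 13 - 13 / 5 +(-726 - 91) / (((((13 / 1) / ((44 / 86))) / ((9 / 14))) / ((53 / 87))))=-8399107 / 475020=-17.68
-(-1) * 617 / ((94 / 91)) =56147 / 94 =597.31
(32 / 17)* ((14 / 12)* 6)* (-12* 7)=-18816 / 17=-1106.82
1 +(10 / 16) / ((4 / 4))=13 / 8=1.62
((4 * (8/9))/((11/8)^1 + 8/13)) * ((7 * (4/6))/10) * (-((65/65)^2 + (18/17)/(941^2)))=-70135846144/84132206253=-0.83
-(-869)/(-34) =-869/34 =-25.56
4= 4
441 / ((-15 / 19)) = -558.60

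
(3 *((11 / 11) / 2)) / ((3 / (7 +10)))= 17 / 2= 8.50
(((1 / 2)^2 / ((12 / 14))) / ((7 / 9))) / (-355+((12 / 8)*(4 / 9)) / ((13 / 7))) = -117 / 110648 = -0.00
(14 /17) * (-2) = -28 /17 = -1.65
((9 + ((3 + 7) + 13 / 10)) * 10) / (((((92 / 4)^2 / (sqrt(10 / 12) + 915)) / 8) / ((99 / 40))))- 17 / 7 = 6699 * sqrt(30) / 5290 + 25735264 / 3703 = 6956.78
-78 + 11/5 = -379/5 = -75.80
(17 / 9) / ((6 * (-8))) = -17 / 432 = -0.04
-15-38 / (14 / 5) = -200 / 7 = -28.57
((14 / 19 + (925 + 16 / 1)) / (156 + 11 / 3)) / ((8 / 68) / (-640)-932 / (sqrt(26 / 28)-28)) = 44643521798389440 / 251940870138333011-1480533124300800 * sqrt(182) / 3275231311798329143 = 0.17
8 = 8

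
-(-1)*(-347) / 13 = -347 / 13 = -26.69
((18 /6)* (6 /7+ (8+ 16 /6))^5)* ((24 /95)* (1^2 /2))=3319990348928 /43109955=77012.15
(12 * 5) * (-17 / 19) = -1020 / 19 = -53.68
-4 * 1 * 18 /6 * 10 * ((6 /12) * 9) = -540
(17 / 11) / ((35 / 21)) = 51 / 55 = 0.93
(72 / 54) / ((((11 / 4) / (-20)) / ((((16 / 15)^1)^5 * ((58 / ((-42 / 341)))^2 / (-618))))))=298305980465152 / 62087563125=4804.60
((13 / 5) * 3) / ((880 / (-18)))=-351 / 2200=-0.16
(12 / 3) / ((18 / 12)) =8 / 3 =2.67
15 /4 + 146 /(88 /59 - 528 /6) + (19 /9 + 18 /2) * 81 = 2302063 /2552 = 902.06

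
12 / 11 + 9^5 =649551 / 11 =59050.09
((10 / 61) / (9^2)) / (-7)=-10 / 34587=-0.00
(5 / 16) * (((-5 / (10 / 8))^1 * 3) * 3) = -45 / 4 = -11.25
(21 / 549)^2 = 49 / 33489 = 0.00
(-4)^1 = -4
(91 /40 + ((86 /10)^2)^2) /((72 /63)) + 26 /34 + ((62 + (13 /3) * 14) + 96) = 10215796531 /2040000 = 5007.74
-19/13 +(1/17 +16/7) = 1366/1547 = 0.88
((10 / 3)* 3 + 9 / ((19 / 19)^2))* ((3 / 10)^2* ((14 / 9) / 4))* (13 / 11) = 1729 / 2200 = 0.79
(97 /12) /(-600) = -97 /7200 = -0.01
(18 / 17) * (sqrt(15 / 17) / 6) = 3 * sqrt(255) / 289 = 0.17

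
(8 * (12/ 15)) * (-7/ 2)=-112/ 5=-22.40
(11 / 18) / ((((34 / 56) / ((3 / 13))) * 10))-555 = -1839748 / 3315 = -554.98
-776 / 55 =-14.11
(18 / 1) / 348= 3 / 58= 0.05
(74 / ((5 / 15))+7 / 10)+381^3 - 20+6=553065497 / 10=55306549.70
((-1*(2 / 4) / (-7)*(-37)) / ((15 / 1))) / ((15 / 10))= -0.12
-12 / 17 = -0.71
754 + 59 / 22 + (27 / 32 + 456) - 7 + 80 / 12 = 1213.19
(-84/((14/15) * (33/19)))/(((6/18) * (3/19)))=-10830/11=-984.55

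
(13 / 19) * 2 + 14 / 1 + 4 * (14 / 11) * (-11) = -772 / 19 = -40.63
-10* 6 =-60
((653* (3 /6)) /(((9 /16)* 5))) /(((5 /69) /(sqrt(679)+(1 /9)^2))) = 120152 /6075+120152* sqrt(679) /75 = 41764.79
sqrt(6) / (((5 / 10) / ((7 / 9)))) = 14*sqrt(6) / 9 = 3.81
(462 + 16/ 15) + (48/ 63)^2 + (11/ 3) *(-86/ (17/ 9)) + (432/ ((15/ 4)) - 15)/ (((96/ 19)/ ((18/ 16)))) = 3061329973/ 9596160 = 319.02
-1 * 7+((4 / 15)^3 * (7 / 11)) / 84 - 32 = -4343609 / 111375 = -39.00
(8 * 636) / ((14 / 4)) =10176 / 7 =1453.71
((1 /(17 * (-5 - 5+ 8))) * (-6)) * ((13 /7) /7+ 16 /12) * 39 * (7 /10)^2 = 1833 /340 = 5.39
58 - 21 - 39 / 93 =1134 / 31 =36.58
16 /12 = 4 /3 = 1.33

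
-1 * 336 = -336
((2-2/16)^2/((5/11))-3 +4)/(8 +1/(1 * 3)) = 1677/1600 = 1.05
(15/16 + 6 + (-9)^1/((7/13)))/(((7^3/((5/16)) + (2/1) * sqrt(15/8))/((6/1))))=-0.05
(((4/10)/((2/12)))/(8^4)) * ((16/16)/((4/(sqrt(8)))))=3 * sqrt(2)/10240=0.00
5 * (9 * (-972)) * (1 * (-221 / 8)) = 2416635 / 2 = 1208317.50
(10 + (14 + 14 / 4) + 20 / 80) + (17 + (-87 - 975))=-4069 / 4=-1017.25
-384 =-384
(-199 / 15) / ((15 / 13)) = -2587 / 225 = -11.50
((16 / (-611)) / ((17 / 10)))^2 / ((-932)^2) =1600 / 5857227669241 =0.00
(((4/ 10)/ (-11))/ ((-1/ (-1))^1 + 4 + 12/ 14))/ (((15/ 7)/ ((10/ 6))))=-98/ 20295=-0.00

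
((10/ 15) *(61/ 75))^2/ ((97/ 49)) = 729316/ 4910625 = 0.15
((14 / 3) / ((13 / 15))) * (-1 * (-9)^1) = 630 / 13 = 48.46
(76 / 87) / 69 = 76 / 6003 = 0.01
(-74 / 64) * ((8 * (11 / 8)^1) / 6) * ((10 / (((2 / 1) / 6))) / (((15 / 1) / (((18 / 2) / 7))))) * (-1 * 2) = 1221 / 112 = 10.90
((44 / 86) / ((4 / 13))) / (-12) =-143 / 1032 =-0.14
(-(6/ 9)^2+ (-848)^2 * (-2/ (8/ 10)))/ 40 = -4044961/ 90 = -44944.01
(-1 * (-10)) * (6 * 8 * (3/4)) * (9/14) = 1620/7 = 231.43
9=9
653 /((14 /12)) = 3918 /7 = 559.71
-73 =-73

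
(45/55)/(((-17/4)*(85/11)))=-36/1445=-0.02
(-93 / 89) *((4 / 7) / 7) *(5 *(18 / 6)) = -1.28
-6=-6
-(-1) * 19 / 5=3.80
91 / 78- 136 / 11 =-739 / 66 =-11.20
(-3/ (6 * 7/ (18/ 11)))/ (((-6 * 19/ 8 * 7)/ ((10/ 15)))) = 8/ 10241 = 0.00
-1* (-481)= 481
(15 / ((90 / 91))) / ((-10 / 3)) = -91 / 20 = -4.55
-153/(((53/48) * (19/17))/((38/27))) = -9248/53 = -174.49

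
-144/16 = -9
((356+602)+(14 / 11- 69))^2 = 95902849 / 121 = 792585.53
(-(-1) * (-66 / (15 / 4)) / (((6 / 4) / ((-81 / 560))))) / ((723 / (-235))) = -4653 / 8435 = -0.55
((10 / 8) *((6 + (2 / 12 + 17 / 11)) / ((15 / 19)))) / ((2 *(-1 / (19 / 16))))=-183749 / 25344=-7.25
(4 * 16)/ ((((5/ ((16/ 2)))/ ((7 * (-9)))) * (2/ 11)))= -177408/ 5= -35481.60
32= 32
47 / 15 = 3.13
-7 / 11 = -0.64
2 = 2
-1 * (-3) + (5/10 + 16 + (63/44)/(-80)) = 68577/3520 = 19.48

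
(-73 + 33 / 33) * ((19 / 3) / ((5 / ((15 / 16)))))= -171 / 2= -85.50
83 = 83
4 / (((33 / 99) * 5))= 2.40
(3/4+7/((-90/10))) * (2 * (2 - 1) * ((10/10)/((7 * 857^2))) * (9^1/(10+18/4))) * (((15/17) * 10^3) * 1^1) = -15000/2534583499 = -0.00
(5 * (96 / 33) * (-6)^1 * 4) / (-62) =1920 / 341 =5.63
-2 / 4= -1 / 2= -0.50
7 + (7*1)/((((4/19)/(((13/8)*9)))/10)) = 77917/16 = 4869.81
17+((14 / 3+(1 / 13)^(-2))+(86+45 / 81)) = 2495 / 9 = 277.22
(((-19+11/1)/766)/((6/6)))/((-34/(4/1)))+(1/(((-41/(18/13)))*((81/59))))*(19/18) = -6953447/281099403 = -0.02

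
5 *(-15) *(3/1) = -225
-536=-536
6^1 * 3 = 18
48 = 48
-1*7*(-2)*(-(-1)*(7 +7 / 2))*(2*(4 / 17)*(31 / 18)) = 6076 / 51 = 119.14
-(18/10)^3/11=-0.53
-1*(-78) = 78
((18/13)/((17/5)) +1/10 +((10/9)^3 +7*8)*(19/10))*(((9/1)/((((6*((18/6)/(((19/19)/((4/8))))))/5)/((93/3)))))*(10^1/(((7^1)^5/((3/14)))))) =27347608675/12636208494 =2.16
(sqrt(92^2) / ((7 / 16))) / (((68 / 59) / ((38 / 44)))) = 206264 / 1309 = 157.57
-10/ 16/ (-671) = 5/ 5368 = 0.00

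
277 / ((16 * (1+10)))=277 / 176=1.57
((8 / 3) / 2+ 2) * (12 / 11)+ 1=51 / 11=4.64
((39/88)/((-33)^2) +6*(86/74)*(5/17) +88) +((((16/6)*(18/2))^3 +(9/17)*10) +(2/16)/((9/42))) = 279690009955/20092776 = 13919.93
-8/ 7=-1.14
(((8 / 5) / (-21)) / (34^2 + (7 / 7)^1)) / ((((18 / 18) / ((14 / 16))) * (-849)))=1 / 14734395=0.00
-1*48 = -48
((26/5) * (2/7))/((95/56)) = 416/475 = 0.88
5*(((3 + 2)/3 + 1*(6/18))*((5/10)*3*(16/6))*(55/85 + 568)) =386680/17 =22745.88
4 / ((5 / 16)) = 64 / 5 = 12.80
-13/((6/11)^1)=-23.83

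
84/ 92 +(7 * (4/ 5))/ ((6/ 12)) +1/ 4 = 5687/ 460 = 12.36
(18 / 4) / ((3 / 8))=12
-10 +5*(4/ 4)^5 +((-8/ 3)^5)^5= -44588032278.67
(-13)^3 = -2197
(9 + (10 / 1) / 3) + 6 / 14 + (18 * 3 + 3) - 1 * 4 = 65.76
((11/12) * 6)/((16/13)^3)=24167/8192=2.95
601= 601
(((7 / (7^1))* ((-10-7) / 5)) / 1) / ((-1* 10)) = 17 / 50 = 0.34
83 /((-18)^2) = 83 /324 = 0.26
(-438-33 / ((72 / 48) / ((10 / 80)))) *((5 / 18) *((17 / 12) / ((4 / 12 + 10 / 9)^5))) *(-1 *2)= 327732885 / 5940688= 55.17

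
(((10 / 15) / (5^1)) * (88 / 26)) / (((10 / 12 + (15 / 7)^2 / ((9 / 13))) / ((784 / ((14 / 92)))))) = 311.41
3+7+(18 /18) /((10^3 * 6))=60001 /6000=10.00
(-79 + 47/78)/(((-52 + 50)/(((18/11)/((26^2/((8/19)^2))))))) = 146760/8724287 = 0.02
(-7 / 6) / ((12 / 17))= -119 / 72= -1.65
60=60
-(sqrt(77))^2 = -77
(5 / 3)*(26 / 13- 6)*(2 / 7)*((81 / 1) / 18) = -60 / 7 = -8.57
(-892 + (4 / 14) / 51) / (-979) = 3578 / 3927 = 0.91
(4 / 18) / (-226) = -1 / 1017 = -0.00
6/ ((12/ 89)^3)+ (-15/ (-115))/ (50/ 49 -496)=196630637281/ 80329248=2447.81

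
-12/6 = -2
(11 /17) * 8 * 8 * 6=4224 /17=248.47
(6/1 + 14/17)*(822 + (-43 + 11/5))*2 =906192/85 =10661.08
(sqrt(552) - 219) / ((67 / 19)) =-4161 / 67 + 38*sqrt(138) / 67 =-55.44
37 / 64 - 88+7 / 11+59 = -19561 / 704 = -27.79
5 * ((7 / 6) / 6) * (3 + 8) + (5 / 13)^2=65965 / 6084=10.84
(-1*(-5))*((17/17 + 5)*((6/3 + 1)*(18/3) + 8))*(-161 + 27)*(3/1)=-313560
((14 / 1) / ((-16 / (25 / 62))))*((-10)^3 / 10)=4375 / 124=35.28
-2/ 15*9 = -6/ 5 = -1.20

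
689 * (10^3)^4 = 689000000000000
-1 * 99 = -99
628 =628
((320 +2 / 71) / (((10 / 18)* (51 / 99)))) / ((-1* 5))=-6748434 / 30175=-223.64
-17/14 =-1.21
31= 31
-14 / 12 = -1.17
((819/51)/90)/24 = 91/12240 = 0.01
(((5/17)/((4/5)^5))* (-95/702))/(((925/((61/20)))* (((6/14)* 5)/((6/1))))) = -1014125/904310784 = -0.00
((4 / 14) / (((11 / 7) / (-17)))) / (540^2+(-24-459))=-34 / 3202287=-0.00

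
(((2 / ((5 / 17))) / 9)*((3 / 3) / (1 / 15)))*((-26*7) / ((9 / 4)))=-24752 / 27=-916.74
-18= -18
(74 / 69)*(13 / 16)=481 / 552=0.87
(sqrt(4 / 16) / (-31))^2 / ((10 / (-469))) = -469 / 38440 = -0.01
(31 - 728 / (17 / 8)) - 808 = -19033 / 17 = -1119.59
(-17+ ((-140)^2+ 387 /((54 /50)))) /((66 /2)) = 59824 /99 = 604.28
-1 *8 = -8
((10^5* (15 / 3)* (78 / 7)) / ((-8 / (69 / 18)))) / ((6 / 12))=-37375000 / 7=-5339285.71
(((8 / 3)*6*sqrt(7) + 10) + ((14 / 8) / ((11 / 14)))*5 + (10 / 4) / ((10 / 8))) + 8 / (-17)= 8477 / 374 + 16*sqrt(7)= 65.00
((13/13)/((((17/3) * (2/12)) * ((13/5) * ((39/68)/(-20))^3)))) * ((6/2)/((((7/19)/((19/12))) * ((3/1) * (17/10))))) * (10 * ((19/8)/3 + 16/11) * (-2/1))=116455712000000/59378319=1961249.73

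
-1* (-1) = 1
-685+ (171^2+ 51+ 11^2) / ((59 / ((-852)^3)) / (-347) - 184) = -33361638087705313 / 39488085840325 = -844.85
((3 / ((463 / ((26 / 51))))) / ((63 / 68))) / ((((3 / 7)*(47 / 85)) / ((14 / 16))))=7735 / 587547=0.01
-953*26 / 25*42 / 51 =-346892 / 425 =-816.22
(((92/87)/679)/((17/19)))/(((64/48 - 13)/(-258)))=450984/11716145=0.04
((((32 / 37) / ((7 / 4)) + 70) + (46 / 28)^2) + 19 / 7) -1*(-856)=6758193 / 7252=931.91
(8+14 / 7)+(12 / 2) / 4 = 23 / 2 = 11.50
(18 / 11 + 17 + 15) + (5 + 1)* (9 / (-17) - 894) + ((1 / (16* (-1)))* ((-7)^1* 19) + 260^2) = 186326119 / 2992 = 62274.77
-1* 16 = -16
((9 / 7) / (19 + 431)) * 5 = 1 / 70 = 0.01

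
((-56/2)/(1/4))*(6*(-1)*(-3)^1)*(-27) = 54432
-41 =-41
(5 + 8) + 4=17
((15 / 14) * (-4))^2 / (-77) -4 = -15992 / 3773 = -4.24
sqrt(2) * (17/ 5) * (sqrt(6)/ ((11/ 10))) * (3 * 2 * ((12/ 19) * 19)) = 770.92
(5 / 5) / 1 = 1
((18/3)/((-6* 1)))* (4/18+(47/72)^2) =-0.65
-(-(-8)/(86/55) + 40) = -1940/43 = -45.12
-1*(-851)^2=-724201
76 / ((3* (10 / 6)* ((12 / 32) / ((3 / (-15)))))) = -8.11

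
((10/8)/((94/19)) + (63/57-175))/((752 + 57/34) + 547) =-21088483/157964556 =-0.13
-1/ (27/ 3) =-1/ 9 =-0.11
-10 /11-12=-142 /11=-12.91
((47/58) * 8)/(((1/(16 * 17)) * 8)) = 6392/29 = 220.41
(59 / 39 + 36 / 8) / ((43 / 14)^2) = 45962 / 72111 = 0.64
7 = 7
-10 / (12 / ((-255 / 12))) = 17.71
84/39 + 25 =353/13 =27.15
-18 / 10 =-9 / 5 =-1.80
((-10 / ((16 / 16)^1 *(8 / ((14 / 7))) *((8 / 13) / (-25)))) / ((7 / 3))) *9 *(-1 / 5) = -8775 / 112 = -78.35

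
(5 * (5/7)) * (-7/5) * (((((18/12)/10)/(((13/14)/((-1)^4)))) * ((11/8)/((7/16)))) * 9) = -297/13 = -22.85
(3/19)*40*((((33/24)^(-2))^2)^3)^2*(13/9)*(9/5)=1473378342655329306673152/187144920840344610799524979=0.01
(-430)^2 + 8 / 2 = 184904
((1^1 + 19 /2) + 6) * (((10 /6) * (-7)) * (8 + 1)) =-3465 /2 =-1732.50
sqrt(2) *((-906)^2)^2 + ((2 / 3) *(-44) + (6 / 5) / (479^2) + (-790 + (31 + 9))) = -2682165272 / 3441615 + 673771738896 *sqrt(2) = 952857130311.09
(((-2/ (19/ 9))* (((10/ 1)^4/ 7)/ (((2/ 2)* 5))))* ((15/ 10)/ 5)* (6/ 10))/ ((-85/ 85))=6480/ 133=48.72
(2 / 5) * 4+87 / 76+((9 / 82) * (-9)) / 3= 37633 / 15580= 2.42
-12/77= -0.16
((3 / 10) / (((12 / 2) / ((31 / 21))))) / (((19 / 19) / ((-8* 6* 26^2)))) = -83824 / 35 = -2394.97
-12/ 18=-2/ 3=-0.67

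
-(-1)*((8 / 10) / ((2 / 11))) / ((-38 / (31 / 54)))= -341 / 5130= -0.07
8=8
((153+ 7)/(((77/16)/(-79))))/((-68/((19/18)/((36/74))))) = 8885920/106029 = 83.81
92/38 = 46/19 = 2.42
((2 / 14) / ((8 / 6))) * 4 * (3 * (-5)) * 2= -90 / 7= -12.86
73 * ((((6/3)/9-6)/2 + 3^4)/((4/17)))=24233.97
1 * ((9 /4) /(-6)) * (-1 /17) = 3 /136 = 0.02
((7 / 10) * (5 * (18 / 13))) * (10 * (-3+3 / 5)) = -1512 / 13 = -116.31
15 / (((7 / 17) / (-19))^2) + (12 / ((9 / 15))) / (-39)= 61031485 / 1911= 31936.94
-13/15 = -0.87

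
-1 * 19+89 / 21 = -310 / 21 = -14.76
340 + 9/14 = 4769/14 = 340.64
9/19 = 0.47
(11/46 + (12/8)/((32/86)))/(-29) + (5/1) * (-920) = -98185543/21344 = -4600.15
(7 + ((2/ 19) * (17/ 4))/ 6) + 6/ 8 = 446/ 57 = 7.82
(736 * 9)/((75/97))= 214176/25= 8567.04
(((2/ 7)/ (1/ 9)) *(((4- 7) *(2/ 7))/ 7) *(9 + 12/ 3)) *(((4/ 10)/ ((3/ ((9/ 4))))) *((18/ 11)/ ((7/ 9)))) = -341172/ 132055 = -2.58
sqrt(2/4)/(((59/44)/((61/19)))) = 1342 * sqrt(2)/1121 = 1.69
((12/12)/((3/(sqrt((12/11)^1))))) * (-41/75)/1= -0.19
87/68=1.28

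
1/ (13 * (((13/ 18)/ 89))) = 1602/ 169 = 9.48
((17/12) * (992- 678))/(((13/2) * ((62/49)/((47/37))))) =6146707/89466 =68.70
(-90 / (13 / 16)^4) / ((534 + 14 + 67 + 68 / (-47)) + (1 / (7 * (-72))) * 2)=-69858754560 / 207549273997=-0.34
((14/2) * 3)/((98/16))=24/7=3.43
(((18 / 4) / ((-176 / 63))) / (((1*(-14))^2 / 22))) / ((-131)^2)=-81 / 7688128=-0.00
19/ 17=1.12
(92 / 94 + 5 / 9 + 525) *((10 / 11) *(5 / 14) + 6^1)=3330.16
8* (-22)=-176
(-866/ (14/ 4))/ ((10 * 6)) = -433/ 105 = -4.12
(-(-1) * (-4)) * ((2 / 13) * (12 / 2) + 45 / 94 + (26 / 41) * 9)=-712362 / 25051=-28.44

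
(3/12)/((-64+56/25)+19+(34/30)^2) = -225/37328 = -0.01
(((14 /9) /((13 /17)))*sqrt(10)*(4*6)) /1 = 1904*sqrt(10) /39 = 154.38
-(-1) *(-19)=-19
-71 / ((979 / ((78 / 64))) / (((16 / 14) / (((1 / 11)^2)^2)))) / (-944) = 3685539 / 2352448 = 1.57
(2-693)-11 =-702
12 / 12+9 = 10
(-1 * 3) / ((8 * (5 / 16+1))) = -2 / 7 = -0.29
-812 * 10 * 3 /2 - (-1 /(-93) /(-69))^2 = -501546688021 /41177889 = -12180.00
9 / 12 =3 / 4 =0.75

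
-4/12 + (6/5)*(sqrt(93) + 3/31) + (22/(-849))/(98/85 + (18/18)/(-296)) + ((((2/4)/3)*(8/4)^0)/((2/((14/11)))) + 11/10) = 1305065662/1350559485 + 6*sqrt(93)/5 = 12.54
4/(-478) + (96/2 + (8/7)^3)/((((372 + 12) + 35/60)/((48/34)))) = 1114671902/6431505535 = 0.17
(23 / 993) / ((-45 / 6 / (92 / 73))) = -4232 / 1087335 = -0.00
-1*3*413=-1239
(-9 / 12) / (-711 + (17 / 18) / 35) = 945 / 895826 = 0.00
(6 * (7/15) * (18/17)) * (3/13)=756/1105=0.68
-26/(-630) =13/315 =0.04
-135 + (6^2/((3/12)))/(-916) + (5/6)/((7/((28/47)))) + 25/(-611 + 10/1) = -2622249626/19405689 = -135.13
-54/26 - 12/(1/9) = -1431/13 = -110.08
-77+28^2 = 707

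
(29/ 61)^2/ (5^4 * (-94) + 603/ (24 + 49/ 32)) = -0.00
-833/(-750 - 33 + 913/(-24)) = 2856/2815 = 1.01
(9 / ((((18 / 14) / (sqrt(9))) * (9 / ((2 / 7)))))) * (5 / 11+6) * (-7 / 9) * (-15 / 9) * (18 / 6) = 4970 / 297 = 16.73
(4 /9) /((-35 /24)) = -0.30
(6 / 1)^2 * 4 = 144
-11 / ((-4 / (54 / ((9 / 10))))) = 165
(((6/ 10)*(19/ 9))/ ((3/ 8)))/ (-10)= -76/ 225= -0.34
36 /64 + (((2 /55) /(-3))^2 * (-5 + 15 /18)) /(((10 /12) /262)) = 32237 /87120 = 0.37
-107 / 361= -0.30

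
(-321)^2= 103041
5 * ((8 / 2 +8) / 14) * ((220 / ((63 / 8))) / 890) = 0.13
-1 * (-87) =87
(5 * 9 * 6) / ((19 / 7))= 1890 / 19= 99.47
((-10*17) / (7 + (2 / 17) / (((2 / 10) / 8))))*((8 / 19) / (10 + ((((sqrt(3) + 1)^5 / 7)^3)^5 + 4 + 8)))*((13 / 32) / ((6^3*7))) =-1736927287867115954245830686960983248374034202445 / 46516987280693320881330248443517915746114601331107808 + 10445994137634229134505093726395829179457208320*sqrt(3) / 484551950840555425847190087953311622355360430532373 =-0.00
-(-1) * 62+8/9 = 566/9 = 62.89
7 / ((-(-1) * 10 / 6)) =21 / 5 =4.20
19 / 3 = 6.33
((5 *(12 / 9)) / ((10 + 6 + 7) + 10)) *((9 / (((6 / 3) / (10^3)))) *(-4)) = -3636.36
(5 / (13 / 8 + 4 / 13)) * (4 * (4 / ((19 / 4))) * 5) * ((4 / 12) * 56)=9318400 / 11457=813.34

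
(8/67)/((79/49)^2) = 19208/418147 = 0.05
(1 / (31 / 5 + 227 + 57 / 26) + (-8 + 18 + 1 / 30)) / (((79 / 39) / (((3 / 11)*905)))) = 1223.05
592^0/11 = 1/11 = 0.09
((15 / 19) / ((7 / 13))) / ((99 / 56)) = 520 / 627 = 0.83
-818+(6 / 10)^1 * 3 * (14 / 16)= -32657 / 40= -816.42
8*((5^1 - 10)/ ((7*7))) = -40/ 49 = -0.82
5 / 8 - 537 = -4291 / 8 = -536.38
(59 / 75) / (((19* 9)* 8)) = 59 / 102600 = 0.00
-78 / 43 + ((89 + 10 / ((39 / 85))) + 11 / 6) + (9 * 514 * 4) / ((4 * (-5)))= -13657249 / 16770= -814.39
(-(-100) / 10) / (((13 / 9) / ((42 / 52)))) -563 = -94202 / 169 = -557.41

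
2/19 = 0.11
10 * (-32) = -320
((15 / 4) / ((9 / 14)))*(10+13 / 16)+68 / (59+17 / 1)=116677 / 1824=63.97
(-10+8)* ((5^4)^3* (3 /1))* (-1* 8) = 11718750000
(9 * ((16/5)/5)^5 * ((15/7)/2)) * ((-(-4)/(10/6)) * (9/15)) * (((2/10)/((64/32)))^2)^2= 31850496/213623046875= 0.00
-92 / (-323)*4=368 / 323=1.14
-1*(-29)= 29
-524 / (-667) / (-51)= -0.02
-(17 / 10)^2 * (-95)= 5491 / 20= 274.55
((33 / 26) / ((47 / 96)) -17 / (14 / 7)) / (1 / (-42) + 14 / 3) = -1.27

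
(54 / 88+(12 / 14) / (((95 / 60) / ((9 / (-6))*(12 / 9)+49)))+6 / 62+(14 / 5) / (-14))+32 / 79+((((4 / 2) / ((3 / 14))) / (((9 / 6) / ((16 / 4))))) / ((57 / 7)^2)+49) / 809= 26.42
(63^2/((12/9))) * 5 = 14883.75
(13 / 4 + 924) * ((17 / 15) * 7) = 441371 / 60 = 7356.18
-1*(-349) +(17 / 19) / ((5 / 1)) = 33172 / 95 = 349.18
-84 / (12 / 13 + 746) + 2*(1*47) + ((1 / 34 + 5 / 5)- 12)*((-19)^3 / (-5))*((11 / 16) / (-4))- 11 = 28202008911 / 10564480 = 2669.51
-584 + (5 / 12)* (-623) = -10123 / 12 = -843.58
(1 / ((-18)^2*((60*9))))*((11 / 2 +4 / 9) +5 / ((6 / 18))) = 377 / 3149280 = 0.00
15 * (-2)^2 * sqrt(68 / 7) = 120 * sqrt(119) / 7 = 187.01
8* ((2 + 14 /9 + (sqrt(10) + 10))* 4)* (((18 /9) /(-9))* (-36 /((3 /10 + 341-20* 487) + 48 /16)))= -312320 /845613-2560* sqrt(10) /93957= -0.46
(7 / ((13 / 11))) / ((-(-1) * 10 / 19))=1463 / 130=11.25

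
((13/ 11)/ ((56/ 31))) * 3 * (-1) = -1.96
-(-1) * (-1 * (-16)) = 16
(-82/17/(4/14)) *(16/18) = -2296/153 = -15.01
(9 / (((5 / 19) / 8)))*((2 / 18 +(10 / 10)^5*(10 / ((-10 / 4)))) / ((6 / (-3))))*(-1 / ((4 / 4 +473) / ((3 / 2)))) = -133 / 79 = -1.68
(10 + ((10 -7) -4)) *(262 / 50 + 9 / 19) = 24426 / 475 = 51.42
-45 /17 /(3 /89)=-1335 /17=-78.53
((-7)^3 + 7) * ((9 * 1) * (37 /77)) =-15984 /11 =-1453.09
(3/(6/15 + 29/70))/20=7/38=0.18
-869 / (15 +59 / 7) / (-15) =6083 / 2460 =2.47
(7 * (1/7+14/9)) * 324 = 3852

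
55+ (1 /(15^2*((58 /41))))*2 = 358916 /6525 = 55.01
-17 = -17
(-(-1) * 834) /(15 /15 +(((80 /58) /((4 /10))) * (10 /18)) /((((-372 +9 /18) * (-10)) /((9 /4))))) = 8985099 /10786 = 833.03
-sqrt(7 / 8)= -sqrt(14) / 4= -0.94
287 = 287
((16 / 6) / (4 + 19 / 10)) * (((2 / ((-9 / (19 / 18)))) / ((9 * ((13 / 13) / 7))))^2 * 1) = 1415120 / 94065057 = 0.02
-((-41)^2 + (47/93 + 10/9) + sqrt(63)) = -469450/279 - 3 * sqrt(7) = -1690.55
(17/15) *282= 1598/5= 319.60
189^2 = 35721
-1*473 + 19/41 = -19374/41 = -472.54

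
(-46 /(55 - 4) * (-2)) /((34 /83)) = 3818 /867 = 4.40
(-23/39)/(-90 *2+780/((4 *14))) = 322/90675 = 0.00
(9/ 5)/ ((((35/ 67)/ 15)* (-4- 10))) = -1809/ 490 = -3.69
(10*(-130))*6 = -7800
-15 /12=-1.25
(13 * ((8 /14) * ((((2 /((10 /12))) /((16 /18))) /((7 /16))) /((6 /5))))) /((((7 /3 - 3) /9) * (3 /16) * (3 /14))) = -89856 /7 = -12836.57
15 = 15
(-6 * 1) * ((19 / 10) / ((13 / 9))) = -513 / 65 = -7.89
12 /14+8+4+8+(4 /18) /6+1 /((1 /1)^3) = 21.89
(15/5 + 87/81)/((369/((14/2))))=770/9963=0.08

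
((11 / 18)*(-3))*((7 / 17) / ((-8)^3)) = 77 / 52224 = 0.00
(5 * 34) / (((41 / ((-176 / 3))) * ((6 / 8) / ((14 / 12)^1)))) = -418880 / 1107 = -378.39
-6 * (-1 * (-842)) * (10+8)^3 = -29463264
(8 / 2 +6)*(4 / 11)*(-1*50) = -181.82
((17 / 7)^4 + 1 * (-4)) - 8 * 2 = 35501 / 2401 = 14.79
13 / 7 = 1.86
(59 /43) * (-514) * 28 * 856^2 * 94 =-58485545495552 /43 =-1360128965012.84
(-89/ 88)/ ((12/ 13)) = -1157/ 1056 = -1.10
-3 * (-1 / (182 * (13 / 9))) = 27 / 2366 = 0.01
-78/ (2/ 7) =-273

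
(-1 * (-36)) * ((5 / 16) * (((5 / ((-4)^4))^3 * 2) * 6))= 16875 / 16777216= 0.00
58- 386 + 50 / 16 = -2599 / 8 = -324.88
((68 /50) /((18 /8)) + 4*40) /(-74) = -18068 /8325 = -2.17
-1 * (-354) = 354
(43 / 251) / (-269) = -43 / 67519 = -0.00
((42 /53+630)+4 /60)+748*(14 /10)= 1678.06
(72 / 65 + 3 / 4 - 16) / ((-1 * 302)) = 0.05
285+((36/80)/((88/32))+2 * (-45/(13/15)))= 129642/715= 181.32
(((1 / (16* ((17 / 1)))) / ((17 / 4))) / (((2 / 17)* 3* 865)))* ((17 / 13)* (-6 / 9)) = -1 / 404820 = -0.00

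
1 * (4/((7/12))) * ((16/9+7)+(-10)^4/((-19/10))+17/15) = -71864416/1995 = -36022.26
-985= -985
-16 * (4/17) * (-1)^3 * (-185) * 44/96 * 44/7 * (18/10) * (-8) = 28893.58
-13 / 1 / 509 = -13 / 509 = -0.03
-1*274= -274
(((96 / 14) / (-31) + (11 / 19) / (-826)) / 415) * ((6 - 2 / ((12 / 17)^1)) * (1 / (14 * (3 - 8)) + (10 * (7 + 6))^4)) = -719450637930681 / 1487708600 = -483596.48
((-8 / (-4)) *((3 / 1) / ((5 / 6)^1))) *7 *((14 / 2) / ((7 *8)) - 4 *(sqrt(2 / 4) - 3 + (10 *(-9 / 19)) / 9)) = 136269 / 190 - 504 *sqrt(2) / 5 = 574.65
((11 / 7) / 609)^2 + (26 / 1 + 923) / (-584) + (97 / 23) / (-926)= -2522879878193 / 1548208613448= -1.63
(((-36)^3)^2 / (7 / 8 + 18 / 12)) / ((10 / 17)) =148021198848 / 95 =1558117882.61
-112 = -112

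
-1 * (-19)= 19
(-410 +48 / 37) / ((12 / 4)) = -15122 / 111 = -136.23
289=289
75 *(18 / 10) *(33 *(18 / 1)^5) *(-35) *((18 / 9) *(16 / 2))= -4714094246400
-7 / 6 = -1.17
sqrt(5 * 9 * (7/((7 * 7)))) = 3 * sqrt(35)/7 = 2.54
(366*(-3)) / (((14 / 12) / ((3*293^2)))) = -1696719636 / 7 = -242388519.43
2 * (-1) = -2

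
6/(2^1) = 3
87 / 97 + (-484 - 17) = -48510 / 97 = -500.10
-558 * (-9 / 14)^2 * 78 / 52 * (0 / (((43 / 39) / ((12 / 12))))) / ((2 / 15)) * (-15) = 0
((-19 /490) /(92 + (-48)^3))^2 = 361 /2931681025000000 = 0.00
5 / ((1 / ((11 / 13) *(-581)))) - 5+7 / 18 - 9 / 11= -6341065 / 2574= -2463.51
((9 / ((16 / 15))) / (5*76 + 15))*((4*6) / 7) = 81 / 1106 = 0.07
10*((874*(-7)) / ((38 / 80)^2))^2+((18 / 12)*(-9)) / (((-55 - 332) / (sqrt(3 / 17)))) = 3*sqrt(51) / 1462+2654310400000 / 361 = 7352660387.83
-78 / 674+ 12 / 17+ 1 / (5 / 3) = 1.19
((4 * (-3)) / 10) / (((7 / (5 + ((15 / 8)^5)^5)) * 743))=-151507123101049682041651144329 / 98244112309620099025731584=-1542.15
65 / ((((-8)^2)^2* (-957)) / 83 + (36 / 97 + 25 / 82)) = -42911830 / 31178215597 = -0.00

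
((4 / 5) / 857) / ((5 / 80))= 64 / 4285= 0.01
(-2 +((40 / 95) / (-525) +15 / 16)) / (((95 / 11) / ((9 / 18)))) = -1866733 / 30324000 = -0.06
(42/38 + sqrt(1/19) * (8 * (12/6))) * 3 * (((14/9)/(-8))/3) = -28 * sqrt(19)/171 - 49/228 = -0.93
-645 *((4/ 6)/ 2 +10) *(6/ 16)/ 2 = -19995/ 16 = -1249.69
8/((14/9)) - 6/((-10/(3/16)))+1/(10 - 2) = 3013/560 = 5.38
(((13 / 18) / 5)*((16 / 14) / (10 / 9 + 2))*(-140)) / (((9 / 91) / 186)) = -13970.67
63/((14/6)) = 27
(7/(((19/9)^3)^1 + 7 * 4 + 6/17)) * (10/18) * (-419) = -20193705/467981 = -43.15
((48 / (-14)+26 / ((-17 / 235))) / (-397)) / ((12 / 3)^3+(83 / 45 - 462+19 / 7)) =-971505 / 418215283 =-0.00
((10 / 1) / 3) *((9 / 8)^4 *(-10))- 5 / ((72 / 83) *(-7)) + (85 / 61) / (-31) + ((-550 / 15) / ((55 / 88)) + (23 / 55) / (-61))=-746698807201 / 6709570560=-111.29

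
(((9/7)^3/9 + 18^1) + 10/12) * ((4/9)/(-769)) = -78490/7121709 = -0.01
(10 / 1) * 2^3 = 80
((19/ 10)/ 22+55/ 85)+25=96243/ 3740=25.73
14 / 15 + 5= 89 / 15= 5.93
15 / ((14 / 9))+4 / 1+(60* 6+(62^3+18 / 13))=43443951 / 182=238703.03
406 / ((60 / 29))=5887 / 30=196.23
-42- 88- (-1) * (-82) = -212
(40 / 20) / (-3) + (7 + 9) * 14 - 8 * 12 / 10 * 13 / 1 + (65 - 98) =65.53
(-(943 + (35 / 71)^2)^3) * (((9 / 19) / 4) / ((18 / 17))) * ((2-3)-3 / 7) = 2284440281817698545280 / 17037337761493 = 134084345.44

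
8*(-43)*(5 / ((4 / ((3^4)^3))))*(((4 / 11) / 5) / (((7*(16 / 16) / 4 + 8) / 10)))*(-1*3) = 7312628160 / 143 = 51137259.86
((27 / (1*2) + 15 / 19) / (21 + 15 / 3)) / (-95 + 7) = -543 / 86944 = -0.01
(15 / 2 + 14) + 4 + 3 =57 / 2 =28.50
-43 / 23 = -1.87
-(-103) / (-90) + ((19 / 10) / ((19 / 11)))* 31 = 1483 / 45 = 32.96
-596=-596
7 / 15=0.47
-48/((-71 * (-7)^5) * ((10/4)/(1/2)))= -48/5966485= -0.00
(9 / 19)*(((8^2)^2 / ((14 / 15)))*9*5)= 12441600 / 133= 93545.86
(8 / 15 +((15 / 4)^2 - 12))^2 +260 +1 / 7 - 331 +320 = 103171303 / 403200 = 255.88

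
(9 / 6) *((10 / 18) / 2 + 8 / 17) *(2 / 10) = 229 / 1020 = 0.22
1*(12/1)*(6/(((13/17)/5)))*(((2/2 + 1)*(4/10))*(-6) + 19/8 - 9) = -69921/13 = -5378.54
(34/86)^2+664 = 1228025/1849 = 664.16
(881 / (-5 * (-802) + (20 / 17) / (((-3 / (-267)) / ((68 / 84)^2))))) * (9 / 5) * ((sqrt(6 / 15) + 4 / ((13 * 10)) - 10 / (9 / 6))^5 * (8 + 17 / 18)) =-6879124372309170422854 / 140871145846640625 + 4960222604980744381 * sqrt(10) / 722416132546875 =-27120.05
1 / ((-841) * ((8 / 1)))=-1 / 6728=-0.00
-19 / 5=-3.80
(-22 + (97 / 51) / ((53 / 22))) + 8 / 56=-398621 / 18921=-21.07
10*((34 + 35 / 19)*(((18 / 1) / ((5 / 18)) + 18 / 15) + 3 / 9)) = 451730 / 19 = 23775.26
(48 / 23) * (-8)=-16.70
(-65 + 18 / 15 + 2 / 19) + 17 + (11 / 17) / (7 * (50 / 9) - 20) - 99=-7998217 / 54910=-145.66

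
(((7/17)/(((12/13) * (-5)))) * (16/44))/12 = -91/33660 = -0.00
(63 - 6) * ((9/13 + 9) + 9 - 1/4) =54663/52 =1051.21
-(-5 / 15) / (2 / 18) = 3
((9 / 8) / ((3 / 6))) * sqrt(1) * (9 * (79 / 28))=6399 / 112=57.13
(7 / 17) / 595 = 1 / 1445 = 0.00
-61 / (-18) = 3.39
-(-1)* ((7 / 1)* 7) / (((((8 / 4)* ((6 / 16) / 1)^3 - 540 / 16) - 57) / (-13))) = 1792 / 255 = 7.03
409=409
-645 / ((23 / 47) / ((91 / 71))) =-2758665 / 1633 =-1689.32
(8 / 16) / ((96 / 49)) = 49 / 192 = 0.26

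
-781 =-781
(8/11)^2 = 64/121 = 0.53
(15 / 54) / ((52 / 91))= 0.49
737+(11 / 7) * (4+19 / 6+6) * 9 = 12925 / 14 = 923.21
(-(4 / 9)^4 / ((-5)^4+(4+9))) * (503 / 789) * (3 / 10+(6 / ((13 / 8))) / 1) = -5569216 / 35779134105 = -0.00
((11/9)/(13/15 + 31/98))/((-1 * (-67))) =5390/349539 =0.02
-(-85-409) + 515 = 1009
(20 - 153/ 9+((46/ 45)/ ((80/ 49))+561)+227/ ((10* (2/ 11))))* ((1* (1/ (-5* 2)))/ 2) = -1241057/ 36000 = -34.47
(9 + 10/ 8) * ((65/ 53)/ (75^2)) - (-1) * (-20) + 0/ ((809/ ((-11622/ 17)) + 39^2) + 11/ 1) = -4769467/ 238500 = -20.00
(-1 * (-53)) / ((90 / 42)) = 371 / 15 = 24.73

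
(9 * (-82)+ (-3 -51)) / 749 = -792 / 749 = -1.06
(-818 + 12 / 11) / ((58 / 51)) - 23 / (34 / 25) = -7974287 / 10846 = -735.23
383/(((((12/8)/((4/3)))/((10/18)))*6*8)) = 1915/486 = 3.94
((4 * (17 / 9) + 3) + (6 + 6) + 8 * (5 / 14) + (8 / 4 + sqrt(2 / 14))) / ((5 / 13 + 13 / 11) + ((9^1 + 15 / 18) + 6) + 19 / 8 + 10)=3432 * sqrt(7) / 715309 + 1975688 / 2145927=0.93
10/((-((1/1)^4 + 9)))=-1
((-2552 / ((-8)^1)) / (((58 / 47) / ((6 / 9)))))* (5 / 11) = 235 / 3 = 78.33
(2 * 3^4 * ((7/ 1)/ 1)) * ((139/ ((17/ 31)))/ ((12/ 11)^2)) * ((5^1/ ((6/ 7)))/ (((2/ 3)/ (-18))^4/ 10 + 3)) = 1018296531442575/ 2168279416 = 469633.44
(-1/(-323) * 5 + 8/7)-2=-1903/2261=-0.84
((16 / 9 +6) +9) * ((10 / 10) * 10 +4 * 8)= 2114 / 3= 704.67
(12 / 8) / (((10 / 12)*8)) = 9 / 40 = 0.22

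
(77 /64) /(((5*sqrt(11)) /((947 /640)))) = 6629*sqrt(11) /204800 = 0.11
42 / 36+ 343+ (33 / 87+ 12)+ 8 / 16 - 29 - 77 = 21841 / 87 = 251.05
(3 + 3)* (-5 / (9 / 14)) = -140 / 3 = -46.67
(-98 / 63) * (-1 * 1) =14 / 9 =1.56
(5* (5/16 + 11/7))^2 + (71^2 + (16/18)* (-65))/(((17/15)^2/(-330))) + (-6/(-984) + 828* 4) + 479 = -189718005704375/148633856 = -1276411.79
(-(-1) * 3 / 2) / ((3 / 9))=9 / 2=4.50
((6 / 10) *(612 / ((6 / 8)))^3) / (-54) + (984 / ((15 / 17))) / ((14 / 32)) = -211209088 / 35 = -6034545.37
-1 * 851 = -851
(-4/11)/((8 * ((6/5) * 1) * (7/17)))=-85/924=-0.09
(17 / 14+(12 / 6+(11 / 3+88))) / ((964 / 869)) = 3462965 / 40488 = 85.53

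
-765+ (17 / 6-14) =-4657 / 6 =-776.17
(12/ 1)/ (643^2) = 12/ 413449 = 0.00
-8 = -8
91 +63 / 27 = 280 / 3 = 93.33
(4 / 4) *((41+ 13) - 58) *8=-32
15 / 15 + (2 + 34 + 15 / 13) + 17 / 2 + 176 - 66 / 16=22727 / 104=218.53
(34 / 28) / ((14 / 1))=17 / 196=0.09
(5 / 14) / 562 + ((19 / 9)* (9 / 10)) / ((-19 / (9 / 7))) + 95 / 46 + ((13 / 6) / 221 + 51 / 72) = 35010421 / 13184520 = 2.66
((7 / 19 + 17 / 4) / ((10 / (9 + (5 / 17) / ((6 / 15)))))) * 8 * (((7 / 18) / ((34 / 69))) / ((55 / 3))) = 18705141 / 12080200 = 1.55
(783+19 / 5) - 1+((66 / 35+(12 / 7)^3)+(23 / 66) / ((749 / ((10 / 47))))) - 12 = 222206659712 / 284616255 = 780.72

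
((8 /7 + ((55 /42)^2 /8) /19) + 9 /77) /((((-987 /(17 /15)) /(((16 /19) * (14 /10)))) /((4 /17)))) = -7497526 /18519056325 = -0.00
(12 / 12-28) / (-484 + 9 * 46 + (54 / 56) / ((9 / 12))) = 189 / 481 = 0.39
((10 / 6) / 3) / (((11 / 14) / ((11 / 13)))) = 70 / 117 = 0.60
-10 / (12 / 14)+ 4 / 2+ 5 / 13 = -362 / 39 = -9.28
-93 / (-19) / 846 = 31 / 5358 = 0.01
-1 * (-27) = 27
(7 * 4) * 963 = 26964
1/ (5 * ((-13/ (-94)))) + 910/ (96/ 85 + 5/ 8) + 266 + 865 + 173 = 141452822/ 77545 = 1824.14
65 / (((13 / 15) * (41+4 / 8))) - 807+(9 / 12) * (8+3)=-264585 / 332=-796.94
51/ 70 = 0.73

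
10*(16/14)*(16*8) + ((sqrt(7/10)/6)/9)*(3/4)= sqrt(70)/720 + 10240/7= 1462.87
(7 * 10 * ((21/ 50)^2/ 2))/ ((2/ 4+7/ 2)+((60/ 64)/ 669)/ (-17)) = 15603756/ 10109125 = 1.54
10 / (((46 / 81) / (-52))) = -21060 / 23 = -915.65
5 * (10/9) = 50/9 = 5.56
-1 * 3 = -3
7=7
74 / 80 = 0.92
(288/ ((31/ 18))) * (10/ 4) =12960/ 31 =418.06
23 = 23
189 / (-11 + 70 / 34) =-3213 / 152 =-21.14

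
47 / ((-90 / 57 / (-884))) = 394706 / 15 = 26313.73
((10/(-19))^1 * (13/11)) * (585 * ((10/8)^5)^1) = -1110.46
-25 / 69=-0.36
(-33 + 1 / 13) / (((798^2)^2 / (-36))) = 107 / 36609384357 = 0.00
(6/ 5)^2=36/ 25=1.44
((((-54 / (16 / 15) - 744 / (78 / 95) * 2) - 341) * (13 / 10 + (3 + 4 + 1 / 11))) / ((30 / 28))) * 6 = -113916873 / 1100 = -103560.79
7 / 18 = 0.39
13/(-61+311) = 13/250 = 0.05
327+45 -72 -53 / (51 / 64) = 11908 / 51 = 233.49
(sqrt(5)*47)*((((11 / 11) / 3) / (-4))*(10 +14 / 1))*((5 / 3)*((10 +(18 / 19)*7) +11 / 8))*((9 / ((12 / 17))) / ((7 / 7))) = -10934315*sqrt(5) / 304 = -80427.21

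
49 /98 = 1 /2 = 0.50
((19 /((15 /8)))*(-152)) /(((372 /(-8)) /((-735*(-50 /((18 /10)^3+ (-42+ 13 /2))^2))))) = 7075600000000 /5116105677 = 1383.01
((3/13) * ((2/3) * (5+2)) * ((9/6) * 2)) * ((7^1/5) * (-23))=-6762/65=-104.03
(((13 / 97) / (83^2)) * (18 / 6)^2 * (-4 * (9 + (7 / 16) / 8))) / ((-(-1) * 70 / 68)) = -2305251 / 374210480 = -0.01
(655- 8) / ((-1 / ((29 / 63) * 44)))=-825572 / 63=-13104.32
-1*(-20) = 20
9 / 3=3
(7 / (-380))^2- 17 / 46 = -1226273 / 3321200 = -0.37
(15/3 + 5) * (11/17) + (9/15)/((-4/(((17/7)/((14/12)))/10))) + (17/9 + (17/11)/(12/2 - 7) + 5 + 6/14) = 100703501/8246700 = 12.21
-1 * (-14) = 14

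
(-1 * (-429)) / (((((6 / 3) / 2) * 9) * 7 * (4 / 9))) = 429 / 28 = 15.32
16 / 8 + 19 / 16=51 / 16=3.19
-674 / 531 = -1.27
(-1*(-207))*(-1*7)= -1449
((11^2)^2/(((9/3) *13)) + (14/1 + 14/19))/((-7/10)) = -557.35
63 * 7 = 441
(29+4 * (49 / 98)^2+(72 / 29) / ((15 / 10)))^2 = 842724 / 841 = 1002.05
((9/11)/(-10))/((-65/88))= 36/325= 0.11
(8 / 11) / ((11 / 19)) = 152 / 121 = 1.26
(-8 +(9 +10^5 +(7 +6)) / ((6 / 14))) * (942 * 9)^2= 16774294247640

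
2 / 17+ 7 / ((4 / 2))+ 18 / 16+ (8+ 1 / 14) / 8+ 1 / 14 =11087 / 1904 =5.82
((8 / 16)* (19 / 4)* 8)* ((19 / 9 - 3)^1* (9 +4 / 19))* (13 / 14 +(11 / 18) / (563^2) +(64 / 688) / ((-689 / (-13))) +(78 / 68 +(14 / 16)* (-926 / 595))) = -110729833551710 / 994706727327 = -111.32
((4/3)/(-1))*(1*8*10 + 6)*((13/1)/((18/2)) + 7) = -26144/27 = -968.30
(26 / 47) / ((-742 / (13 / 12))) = -0.00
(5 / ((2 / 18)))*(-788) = -35460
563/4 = 140.75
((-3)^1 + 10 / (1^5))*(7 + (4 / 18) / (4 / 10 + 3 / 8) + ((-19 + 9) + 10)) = 14231 / 279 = 51.01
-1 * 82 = -82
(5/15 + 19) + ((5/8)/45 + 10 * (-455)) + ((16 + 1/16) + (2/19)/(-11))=-135871397/30096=-4514.60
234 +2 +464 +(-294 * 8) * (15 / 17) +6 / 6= -23363 / 17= -1374.29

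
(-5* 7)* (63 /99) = -245 /11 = -22.27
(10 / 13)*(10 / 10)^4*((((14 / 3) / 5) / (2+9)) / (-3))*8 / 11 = -224 / 14157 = -0.02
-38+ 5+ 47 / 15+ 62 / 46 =-9839 / 345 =-28.52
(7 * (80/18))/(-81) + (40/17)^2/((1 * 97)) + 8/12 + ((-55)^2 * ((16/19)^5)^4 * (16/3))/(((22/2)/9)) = 326375855299678465085610300552972398/768190840206896281759032083305257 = 424.86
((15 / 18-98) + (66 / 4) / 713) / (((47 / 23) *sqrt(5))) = -41558 *sqrt(5) / 4371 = -21.26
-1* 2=-2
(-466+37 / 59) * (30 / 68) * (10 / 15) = -137285 / 1003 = -136.87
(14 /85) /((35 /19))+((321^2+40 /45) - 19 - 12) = 394016992 /3825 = 103010.98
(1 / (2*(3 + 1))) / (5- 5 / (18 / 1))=9 / 340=0.03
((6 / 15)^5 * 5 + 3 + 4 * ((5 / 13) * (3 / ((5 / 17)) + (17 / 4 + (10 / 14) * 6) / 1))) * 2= 3625824 / 56875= 63.75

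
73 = 73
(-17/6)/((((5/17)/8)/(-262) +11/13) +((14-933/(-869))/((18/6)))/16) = -2.44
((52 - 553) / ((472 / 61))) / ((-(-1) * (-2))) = 30561 / 944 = 32.37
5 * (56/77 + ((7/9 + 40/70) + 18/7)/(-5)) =-197/693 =-0.28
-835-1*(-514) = -321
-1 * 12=-12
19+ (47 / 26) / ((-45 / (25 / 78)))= 346553 / 18252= 18.99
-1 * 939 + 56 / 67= -62857 / 67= -938.16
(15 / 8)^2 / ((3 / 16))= 75 / 4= 18.75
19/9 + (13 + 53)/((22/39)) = 1072/9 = 119.11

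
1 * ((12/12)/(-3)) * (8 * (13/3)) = -104/9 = -11.56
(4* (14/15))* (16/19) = 896/285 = 3.14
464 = 464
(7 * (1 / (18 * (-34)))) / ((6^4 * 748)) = -7 / 593277696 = -0.00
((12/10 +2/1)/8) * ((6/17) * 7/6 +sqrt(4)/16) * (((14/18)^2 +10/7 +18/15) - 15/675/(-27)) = 0.69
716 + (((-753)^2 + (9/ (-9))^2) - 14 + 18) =567730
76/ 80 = 19/ 20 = 0.95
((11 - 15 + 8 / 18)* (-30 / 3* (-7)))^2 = 5017600 / 81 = 61945.68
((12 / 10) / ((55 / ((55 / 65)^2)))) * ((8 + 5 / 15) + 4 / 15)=2838 / 21125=0.13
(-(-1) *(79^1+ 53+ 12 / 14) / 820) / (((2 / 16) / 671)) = 249612 / 287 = 869.73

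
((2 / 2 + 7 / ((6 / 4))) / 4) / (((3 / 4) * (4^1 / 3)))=17 / 12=1.42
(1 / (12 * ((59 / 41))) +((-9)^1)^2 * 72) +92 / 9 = 12409003 / 2124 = 5842.28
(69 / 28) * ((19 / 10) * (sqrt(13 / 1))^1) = 1311 * sqrt(13) / 280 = 16.88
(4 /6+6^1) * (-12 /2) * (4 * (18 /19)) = -2880 /19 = -151.58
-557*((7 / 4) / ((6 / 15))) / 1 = -19495 / 8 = -2436.88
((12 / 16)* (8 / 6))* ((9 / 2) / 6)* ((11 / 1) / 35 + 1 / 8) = 369 / 1120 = 0.33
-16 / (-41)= 16 / 41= 0.39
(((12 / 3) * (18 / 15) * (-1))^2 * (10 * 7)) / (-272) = -504 / 85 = -5.93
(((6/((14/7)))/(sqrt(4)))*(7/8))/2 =21/32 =0.66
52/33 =1.58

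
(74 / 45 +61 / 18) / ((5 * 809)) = 151 / 121350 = 0.00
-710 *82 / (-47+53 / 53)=29110 / 23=1265.65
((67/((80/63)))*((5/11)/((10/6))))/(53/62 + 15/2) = 56079/32560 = 1.72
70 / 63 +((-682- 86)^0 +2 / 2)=28 / 9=3.11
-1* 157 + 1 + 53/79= -12271/79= -155.33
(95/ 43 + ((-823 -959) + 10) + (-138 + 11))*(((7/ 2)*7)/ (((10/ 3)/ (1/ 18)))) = -1998269/ 2580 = -774.52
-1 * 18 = -18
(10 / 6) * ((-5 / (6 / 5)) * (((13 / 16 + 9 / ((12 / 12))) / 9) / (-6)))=19625 / 15552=1.26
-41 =-41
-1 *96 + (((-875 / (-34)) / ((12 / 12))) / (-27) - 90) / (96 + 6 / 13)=-111597947 / 1151172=-96.94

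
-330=-330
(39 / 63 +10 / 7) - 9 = -146 / 21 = -6.95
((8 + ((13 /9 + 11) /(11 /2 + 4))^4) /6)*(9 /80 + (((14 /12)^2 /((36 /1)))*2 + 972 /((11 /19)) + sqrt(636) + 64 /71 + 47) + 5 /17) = 9357919624*sqrt(159) /2565108243 + 173832201774015838759 /55172246270543820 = 3196.72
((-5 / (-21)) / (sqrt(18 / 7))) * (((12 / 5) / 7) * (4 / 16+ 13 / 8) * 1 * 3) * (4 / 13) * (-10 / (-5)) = 30 * sqrt(14) / 637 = 0.18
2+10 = 12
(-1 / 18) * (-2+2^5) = -5 / 3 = -1.67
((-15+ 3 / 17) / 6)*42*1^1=-1764 / 17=-103.76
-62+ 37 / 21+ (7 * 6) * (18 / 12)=58 / 21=2.76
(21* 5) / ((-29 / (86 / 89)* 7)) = -1290 / 2581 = -0.50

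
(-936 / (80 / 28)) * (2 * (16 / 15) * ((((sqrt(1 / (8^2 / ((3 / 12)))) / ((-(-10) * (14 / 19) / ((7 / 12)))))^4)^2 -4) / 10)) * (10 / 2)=17208823431175564845148895763269 / 12311715481324093440000000000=1397.76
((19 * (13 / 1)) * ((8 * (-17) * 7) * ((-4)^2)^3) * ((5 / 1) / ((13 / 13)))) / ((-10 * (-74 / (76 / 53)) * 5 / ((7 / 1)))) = -128098926592 / 9805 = -13064653.40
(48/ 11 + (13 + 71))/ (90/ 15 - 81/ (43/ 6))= -3483/ 209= -16.67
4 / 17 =0.24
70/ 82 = 35/ 41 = 0.85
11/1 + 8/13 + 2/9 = 1385/117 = 11.84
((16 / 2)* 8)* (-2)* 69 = -8832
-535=-535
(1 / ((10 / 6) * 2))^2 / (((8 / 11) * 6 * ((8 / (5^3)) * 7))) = 165 / 3584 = 0.05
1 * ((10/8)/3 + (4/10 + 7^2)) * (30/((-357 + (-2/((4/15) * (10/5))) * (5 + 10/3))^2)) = 23912/2411809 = 0.01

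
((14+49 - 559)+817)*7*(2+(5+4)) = 24717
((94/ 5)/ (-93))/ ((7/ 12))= -0.35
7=7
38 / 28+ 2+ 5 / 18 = 229 / 63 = 3.63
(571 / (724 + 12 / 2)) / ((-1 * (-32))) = 571 / 23360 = 0.02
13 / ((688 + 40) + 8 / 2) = 13 / 732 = 0.02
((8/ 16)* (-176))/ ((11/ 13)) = -104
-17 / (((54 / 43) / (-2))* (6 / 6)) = 731 / 27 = 27.07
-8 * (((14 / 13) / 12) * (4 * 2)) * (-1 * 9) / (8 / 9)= 756 / 13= 58.15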